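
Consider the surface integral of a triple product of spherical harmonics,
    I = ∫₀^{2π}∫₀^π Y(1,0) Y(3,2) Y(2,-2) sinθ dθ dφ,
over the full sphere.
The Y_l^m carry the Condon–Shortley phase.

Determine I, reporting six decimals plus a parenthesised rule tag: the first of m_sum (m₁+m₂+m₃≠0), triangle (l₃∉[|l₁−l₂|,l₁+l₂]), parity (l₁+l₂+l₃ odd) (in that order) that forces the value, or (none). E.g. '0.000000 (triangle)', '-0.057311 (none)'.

Rules hold: Σm=0, L=6 even, 2≤2≤4.
N = 3·7·5 = 105
Δ = 2!·0!·4!/7! = 1/105
Racah Σ t=1..1: t=1:−1/4 = -1/4
⇒ 3j(1 3 2; 0 0 0)² = 3/35, sgn -1
Racah Σ t=1..1: t=1:−1/24 = -1/24
⇒ 3j(1 3 2; 0 2 -2)² = 1/21, sgn -1
4πI² = N·(3j₀)²·(3jₘ)² = 3/7
I = +1·√(0.428571/4π) = 0.18467439
No selection rule forces the value: the integral is nonzero (none).

0.184674 (none)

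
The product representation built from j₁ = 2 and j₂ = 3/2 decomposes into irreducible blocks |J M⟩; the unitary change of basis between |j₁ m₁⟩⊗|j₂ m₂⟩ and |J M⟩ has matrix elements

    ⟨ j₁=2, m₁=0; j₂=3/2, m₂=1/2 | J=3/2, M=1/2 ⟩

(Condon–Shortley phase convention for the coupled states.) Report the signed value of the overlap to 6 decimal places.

-0.447214  (= −√(1/5))

√[4·2!2!1!/6! · 2!2!2!1!2!1!] = √(16/45)
  +(−1)^1/∏(1,1,1,1,1,0)! = -1  (running -1)
  +(−1)^2/∏(2,0,0,0,2,1)! = 1/4  (running -3/4)
⟨..|..⟩ = √(16/45)·(-3/4) = -0.447214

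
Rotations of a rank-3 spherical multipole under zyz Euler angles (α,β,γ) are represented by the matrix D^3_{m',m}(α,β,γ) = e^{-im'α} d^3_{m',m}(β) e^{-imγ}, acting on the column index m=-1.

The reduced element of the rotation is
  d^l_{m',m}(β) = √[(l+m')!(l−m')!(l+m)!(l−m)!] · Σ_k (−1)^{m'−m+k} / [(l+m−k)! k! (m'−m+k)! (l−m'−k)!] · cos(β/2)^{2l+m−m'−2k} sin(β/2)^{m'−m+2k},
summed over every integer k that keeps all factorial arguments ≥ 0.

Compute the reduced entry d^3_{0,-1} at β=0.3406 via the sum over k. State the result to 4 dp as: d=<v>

d=-0.4979

d^3_{0,-1}(β=0.3406) via the finite sum:
Half-angle: c=0.985534, s=0.169478. N=√(6·6·2·24)=41.569219
The bounds max(0,m−m')=0 and min(l+m,l−m')=2 give 3 terms
  k=0: (−1)^1·41.5692/(12)·0.9855^5·0.1695^1 = -0.545836
  k=1: (−1)^2·41.5692/(4)·0.9855^3·0.1695^3 = +0.048425
  k=2: (−1)^3·41.5692/(12)·0.9855^1·0.1695^5 = -0.000477
d^3_{0,-1}(0.3406) = -0.545836 +0.048425 -0.000477 = -0.497888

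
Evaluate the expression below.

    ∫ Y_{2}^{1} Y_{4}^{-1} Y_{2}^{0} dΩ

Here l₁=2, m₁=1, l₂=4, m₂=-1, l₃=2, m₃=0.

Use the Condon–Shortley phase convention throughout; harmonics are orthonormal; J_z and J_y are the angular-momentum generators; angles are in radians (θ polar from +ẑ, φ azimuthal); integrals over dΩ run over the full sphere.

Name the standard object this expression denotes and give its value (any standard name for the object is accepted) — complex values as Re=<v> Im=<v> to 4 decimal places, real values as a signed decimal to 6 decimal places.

Gaunt coefficient, -0.220728

This is a Gaunt coefficient — the integral of a triple product of spherical harmonics over the sphere.
Checks pass: Σm=0; 8 even; l₃=2∈[2,6].
(2·2+1)(2·4+1)(2·2+1) = 225
Δ: 4! 0! 4! / 9! → 1/630
sum: t=2:+1/16 = 1/16
3j²(2 4 2; 0 0 0) = Δ·Π!·Σ² = 2/35  (sign +1)
sum: t=1:−1/24 = -1/24
3j²(2 4 2; 1 -1 0) = Δ·Π!·Σ² = 1/21  (sign -1)
combine: 4πI² = 225·2/35·1/21 = 30/49
take √, sign -1: I = -0.22072812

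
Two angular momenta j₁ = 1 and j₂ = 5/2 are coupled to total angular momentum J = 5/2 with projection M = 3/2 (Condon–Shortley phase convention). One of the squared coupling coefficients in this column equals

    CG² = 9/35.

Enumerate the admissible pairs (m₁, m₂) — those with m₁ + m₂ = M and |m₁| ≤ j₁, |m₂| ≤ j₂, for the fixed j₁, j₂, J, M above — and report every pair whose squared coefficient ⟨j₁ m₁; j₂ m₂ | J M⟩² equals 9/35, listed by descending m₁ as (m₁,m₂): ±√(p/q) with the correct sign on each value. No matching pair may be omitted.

Admissible pairs with m₁+m₂ = M = 3/2: (-1,5/2), (0,3/2), (1,1/2)
  (m₁,m₂)=(1,1/2): CG² = 16/35, CG = +√(16/35)
  (m₁,m₂)=(0,3/2): CG² = 9/35, CG = −√(9/35)   ← matches the target
  (m₁,m₂)=(-1,5/2): CG² = 2/7, CG = −√(2/7)
Pairs with CG² = 9/35: (0,3/2): −√(9/35)

(0,3/2): −√(9/35)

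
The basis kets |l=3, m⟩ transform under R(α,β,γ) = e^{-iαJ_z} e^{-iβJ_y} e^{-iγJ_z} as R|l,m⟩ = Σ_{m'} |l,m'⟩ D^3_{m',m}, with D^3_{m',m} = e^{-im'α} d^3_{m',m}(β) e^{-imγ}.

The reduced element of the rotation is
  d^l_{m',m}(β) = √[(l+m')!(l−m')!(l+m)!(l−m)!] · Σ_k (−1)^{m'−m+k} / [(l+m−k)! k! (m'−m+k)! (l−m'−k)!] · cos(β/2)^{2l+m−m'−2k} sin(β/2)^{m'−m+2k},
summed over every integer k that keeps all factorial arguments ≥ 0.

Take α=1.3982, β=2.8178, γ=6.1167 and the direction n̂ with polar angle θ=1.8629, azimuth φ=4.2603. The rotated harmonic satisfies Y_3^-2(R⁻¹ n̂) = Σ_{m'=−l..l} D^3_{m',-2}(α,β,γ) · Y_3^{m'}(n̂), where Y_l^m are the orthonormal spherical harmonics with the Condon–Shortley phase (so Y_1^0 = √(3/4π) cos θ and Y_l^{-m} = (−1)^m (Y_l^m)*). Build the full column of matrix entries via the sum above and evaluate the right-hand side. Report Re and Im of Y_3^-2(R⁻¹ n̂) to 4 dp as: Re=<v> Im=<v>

Re=-0.0131 Im=0.0155

Need the full column D^3_{m',-2} for m'=−3..3 at α=1.3982, β=2.8178, γ=6.1167.
cos(β/2)=0.161190, sin(β/2)=0.986923
d^3_{-3,-2}: single k=1 term ⇒ +0.000263;  D = -0.000198-0.000173i
d^3_{-2,-2}: k∈[0..1] ⇒ +0.000018 -0.003288 = -0.003270;  D = +0.002547-0.002052i
d^3_{-1,-2}: k∈[0..1] ⇒ -0.000340 +0.025462 = +0.025123;  D = +0.012167+0.021980i
d^3_{0,-2}: k∈[0..1] ⇒ +0.003601 -0.135011 = -0.131410;  D = -0.124192+0.042952i
d^3_{1,-2}: k∈[0..1] ⇒ -0.025462 +0.477260 = +0.451798;  D = -0.072147-0.446001i
d^3_{2,-2}: k∈[0..1] ⇒ +0.123248 -0.924061 = -0.800813;  D = +0.800753+0.009787i
d^3_{3,-2}: single k=0 term ⇒ -0.369684;  D = +0.067936-0.363388i
Y_3^{m'}(θ=1.8629,φ=4.2603) and Σ D·Y over m':
  (-0.0002-0.0002i)·(+0.3580-0.0780i)  (+0.0025-0.0021i)·(+0.1669+0.2121i)  (+0.0122+0.0220i)·(+0.0791-0.1630i)  (-0.1242+0.0430i)·(+0.2778+0.0000i)  (-0.0721-0.4460i)·(-0.0791-0.1630i)  (+0.8008+0.0098i)·(+0.1669-0.2121i)  (+0.0679-0.3634i)·(-0.3580-0.0780i)
Y_3^-2(R⁻¹ n̂) = -0.013117+0.015479i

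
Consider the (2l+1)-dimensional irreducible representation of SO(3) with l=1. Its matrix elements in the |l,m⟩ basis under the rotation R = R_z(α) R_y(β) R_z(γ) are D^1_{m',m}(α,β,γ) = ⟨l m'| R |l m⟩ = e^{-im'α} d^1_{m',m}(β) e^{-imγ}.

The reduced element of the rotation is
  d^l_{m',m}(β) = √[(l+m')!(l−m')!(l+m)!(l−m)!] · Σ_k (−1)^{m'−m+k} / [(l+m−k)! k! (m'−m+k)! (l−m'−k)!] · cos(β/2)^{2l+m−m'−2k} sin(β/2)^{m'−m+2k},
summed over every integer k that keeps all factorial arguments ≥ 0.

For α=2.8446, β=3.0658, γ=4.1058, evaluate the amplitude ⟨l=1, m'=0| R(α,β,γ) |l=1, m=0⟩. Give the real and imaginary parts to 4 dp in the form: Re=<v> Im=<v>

First d^1_{0,0}(β=3.0658), then the phase factors e^{-i(0)α} and e^{-i(0)γ}:
With c≡cos(β/2)=0.037887 and s≡sin(β/2)=0.999282, N=[1·1·1·1]^{1/2}=1.000000
Admissible k: 0..1 (factorial args all ≥0)
  k=0: (−1)^0·1.0000/(1)·0.0379^2·0.9993^0 = +0.001435
  k=1: (−1)^1·1.0000/(1)·0.0379^0·0.9993^2 = -0.998565
d^1_{0,0}(3.0658) = +0.001435 -0.998565 = -0.997129
Phases: e^{-i·(0)·2.8446}=+1.000000+0.000000i, e^{-i·(0)·4.1058}=+1.000000+0.000000i ⇒ D=-0.997129+0.000000i

Re=-0.9971 Im=0.0000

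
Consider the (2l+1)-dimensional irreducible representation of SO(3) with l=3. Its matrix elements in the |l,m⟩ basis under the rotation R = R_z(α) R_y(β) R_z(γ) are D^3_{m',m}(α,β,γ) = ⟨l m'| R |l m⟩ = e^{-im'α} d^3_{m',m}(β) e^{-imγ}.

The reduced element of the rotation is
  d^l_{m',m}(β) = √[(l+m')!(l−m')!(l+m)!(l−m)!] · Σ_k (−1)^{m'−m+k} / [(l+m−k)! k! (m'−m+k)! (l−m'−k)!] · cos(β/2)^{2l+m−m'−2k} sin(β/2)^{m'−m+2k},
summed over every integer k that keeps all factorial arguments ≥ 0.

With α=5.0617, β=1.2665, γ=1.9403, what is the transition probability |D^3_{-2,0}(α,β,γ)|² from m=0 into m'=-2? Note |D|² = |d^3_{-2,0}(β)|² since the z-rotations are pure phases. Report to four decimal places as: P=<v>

D^3_{-2,0}(5.0617,1.2665,1.9403) = e^{-i·-2·5.0617}·d^3_{-2,0}(1.2665)·e^{-i·0·1.9403}. Compute d first:
c=cos(1.266500/2)=0.806109, s=sin(1.266500/2)=0.591768; N=√[1·120·6·6]=65.726707
k: max(0,(0)−(-2))=2 … min(3+(0),3−(-2))=3
  k=2: (−1)^0·65.7267/(12)·0.8061^4·0.5918^2 = +0.809911
  k=3: (−1)^1·65.7267/(12)·0.8061^2·0.5918^4 = -0.436468
d^3_{-2,0}(1.2665) = +0.809911 -0.436468 = +0.373443
|D^3_{-2,0}|² = |d^3_{-2,0}(β)|² = (+0.373443)² = 0.139459 (the z-rotation phases have unit modulus)

P=0.1395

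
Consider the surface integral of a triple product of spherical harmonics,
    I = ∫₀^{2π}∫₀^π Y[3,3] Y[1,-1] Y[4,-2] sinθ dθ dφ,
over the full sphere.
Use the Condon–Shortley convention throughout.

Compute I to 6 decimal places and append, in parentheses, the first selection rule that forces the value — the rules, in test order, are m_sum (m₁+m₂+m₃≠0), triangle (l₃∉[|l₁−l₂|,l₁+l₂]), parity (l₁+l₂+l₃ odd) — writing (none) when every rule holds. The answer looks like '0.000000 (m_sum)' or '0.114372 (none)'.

0.061558 (none)

Rules hold: Σm=0, L=8 even, 2≤4≤4.
N = 7·3·9 = 189
Δ = 0!·6!·2!/9! = 1/252
Racah Σ t=0..0: t=0:+1/36 = 1/36
⇒ 3j(3 1 4; 0 0 0)² = 4/63, sgn +1
Racah Σ t=0..0: t=0:+1/1440 = 1/1440
⇒ 3j(3 1 4; 3 -1 -2)² = 1/252, sgn +1
4πI² = N·(3j₀)²·(3jₘ)² = 1/21
I = +1·√(0.047619/4π) = 0.06155813
No selection rule forces the value: the integral is nonzero (none).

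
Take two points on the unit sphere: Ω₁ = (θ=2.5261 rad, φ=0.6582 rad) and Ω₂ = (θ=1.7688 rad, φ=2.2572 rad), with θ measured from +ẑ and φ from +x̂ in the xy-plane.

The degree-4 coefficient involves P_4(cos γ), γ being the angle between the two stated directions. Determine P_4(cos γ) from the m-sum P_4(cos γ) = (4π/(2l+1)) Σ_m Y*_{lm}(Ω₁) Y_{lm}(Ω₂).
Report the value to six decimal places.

0.298452

Summing Y*_{l m}(θ₁,φ₁)·Y_{l m}(θ₂,φ₂) over m ∈ [−4, 4]; prefactor 4π/(2·4+1) = 1.396263:
  m=-4: Y*=-0.042945+0.023954i  Y=-0.377303-0.157735i  product +0.019982-0.002264i
  m=-3: Y*=+0.077283-0.180871i  Y=-0.204933+0.108892i  product +0.003857+0.045482i
  m=-2: Y*=+0.102896+0.395708i  Y=+0.046120-0.229892i  product +0.095716-0.005405i
  m=-1: Y*=-0.294032-0.227352i  Y=-0.157816-0.192622i  product +0.002610+0.092517i
  m=+0: Y*=-0.152823-0.000000i  Y=+0.200097+0.000000i  product -0.030579-0.000000i
  m=+1: Y*=+0.294032-0.227352i  Y=+0.157816-0.192622i  product +0.002610-0.092517i
  m=+2: Y*=+0.102896-0.395708i  Y=+0.046120+0.229892i  product +0.095716+0.005405i
  m=+3: Y*=-0.077283-0.180871i  Y=+0.204933+0.108892i  product +0.003857-0.045482i
  m=+4: Y*=-0.042945-0.023954i  Y=-0.377303+0.157735i  product +0.019982+0.002264i
Total Σ_m = +0.213750-0.000000i. Multiply by 1.396263: +0.298452-0.000000i. P_4(cos γ) = 0.298452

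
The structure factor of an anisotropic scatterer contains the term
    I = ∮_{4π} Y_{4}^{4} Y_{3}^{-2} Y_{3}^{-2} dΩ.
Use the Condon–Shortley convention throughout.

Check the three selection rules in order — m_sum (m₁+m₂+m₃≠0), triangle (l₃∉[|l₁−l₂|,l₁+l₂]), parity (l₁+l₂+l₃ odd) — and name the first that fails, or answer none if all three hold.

none

Σmᵢ = 0  ✓
l₃∈[|l₁−l₂|,l₁+l₂]=[1,7], have l₃=3  ✓
Σlᵢ = 10 ⇒ even  ✓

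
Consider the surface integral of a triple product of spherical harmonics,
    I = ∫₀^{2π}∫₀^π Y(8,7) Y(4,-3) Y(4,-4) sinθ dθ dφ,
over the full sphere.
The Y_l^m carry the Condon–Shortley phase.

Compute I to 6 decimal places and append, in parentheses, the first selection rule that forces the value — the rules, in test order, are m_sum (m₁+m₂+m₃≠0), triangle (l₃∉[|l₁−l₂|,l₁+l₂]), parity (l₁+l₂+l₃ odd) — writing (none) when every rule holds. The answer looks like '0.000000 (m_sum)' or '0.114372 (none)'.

m-sum 0 ✓  L=16 even ✓  4≤4≤12 ✓
Π(2lᵢ+1) = 17×9×9 = 1377
triangle coeff Δ(8,4,4) = 1/218790
Σ_t [4,4]: t=4:+1/331776 = 1/331776
(3j)²=490/21879 [(8 4 4; 0 0 0)], sign=+1
Σ_t [1,1]: t=1:−1/203212800 = -1/203212800
(3j)²=1/34 [(8 4 4; 7 -3 -4)], sign=-1
⇒ 4πI² = 2205/2431
I = (-1)√(2205/2431/(4π)) = -0.26866240
No selection rule forces the value: the integral is nonzero (none).

-0.268662 (none)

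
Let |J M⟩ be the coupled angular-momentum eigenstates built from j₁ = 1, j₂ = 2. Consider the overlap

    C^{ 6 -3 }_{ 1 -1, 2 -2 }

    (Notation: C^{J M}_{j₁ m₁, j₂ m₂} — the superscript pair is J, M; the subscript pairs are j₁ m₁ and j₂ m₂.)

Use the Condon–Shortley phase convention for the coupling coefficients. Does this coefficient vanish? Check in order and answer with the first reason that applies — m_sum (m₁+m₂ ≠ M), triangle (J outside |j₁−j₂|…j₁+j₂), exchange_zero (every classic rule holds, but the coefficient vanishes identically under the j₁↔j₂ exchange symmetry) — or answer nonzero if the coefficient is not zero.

triangle

m-sum: m₁+m₂ = -1+(-2) = -3, M = -3  ✓
triangle: need |j₁−j₂| ≤ J ≤ j₁+j₂, i.e. J ∈ [1, 3]; J = 6 is outside ✗ ⇒ coefficient is 0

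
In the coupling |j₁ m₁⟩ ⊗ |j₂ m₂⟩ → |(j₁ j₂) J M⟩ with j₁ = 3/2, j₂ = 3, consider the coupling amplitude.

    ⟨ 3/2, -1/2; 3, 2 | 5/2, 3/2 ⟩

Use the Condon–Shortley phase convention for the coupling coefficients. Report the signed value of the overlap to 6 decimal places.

+0.267261

triangle: 2!×1!×4!/8! = 48/40320
(j±m)!: 1!×2!×5!×1!×4!×1! = 5760
prefactor² = (2J+1)×Δ×N² = 288/7
  k=1: −1/(1!×1!×1!×4!×0!×0!) = -1/24
  k=2: +1/(2!×0!×0!×3!×1!×1!) = 1/12
Σ = 1/24  ⇒  CG² = 288/7×(1/24)² = 1/14
CG = +√(1/14) = +0.267261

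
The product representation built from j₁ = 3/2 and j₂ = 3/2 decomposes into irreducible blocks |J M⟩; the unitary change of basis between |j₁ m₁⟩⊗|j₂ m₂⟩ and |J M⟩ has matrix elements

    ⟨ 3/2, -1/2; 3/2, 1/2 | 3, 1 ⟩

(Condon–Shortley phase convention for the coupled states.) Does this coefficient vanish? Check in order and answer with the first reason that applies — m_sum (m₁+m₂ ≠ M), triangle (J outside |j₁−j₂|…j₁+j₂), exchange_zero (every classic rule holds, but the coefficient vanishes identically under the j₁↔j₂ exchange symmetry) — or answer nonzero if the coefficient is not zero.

m_sum

m-sum: m₁+m₂ = -1/2+1/2 = 0, M = 1  ✗ ⇒ coefficient is 0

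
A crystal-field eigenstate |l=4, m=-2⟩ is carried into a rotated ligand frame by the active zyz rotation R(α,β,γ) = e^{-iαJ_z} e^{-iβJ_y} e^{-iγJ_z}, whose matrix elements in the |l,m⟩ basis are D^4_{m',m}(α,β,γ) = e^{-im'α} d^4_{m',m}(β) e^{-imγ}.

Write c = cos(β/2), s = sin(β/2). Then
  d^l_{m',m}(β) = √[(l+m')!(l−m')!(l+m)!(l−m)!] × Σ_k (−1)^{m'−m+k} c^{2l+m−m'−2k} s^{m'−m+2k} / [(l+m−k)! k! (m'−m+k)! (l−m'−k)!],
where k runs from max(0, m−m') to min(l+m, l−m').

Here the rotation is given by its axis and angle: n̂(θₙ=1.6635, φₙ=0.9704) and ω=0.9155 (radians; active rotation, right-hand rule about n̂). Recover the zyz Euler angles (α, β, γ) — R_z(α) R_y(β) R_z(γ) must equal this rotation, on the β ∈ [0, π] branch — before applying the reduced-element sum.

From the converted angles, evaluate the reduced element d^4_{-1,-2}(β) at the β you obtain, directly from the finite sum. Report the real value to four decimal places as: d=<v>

Axis–angle → zyz. n̂ = (sinθₙcosφₙ, sinθₙsinφₙ, cosθₙ) = (+0.562544, +0.821569, -0.092571), ω = 0.9155.
R = I cosω + sinω [n̂]ₓ + (1−cosω) n̂n̂ᵀ gives
  R = [+0.733003, +0.253922, +0.631054; +0.107129, +0.873043, -0.475729; -0.671736, +0.416316, +0.612741]
β = atan2(√(R₁₃²+R₂₃²), R₃₃) = 0.911271; α = atan2(R₂₃, R₁₃) mod 2π = 5.637216; γ = atan2(R₃₂, −R₃₁) mod 2π = 0.554823
d^4_{-1,-2}(β=0.9113) via the finite sum:
With c≡cos(β/2)=0.897981 and s≡sin(β/2)=0.440033, N=[6·120·2·720]^{1/2}=1018.233765
k: max(0,(-2)−(-1))=0 … min(4+(-2),4−(-1))=2
  k=0: (−1)^1·1018.2338/(240)·0.8980^7·0.4400^1 = -0.879009
  k=1: (−1)^2·1018.2338/(48)·0.8980^5·0.4400^3 = +1.055358
  k=2: (−1)^3·1018.2338/(72)·0.8980^3·0.4400^5 = -0.168945
d^4_{-1,-2}(0.9113) = -0.879009 +1.055358 -0.168945 = +0.007404

d=0.0074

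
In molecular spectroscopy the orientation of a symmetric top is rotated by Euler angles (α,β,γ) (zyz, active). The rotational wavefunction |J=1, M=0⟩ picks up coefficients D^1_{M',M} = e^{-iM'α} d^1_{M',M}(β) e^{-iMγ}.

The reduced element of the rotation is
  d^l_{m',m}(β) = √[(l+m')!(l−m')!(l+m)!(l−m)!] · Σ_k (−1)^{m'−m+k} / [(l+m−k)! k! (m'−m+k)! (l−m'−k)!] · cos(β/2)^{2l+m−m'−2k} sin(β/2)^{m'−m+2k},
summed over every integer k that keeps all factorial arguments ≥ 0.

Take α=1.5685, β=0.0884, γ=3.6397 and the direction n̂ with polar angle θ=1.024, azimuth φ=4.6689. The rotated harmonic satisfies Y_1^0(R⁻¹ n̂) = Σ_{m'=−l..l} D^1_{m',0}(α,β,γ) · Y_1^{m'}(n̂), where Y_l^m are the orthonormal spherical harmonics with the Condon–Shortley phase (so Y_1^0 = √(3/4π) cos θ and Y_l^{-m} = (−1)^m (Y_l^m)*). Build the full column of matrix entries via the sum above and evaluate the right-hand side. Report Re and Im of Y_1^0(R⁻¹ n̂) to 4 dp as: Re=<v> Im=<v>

Re=0.2162 Im=0.0000

Need the full column D^1_{m',0} for m'=−1..1 at α=1.5685, β=0.0884, γ=3.6397.
cos(β/2)=0.999023, sin(β/2)=0.044186
d^1_{-1,0}: single k=1 term ⇒ +0.062427;  D = +0.000143+0.062427i
d^1_{0,0}: k∈[0..1] ⇒ +0.998048 -0.001952 = +0.996095;  D = +0.996095+0.000000i
d^1_{1,0}: single k=0 term ⇒ -0.062427;  D = -0.000143+0.062427i
Y_1^{m'}(θ=1.024,φ=4.6689) and Σ D·Y over m':
  (+0.0001+0.0624i)·(-0.0128+0.2948i)  (+0.9961+0.0000i)·(+0.2541+0.0000i)  (-0.0001+0.0624i)·(+0.0128+0.2948i)
Y_1^0(R⁻¹ n̂) = +0.216243+0.000000i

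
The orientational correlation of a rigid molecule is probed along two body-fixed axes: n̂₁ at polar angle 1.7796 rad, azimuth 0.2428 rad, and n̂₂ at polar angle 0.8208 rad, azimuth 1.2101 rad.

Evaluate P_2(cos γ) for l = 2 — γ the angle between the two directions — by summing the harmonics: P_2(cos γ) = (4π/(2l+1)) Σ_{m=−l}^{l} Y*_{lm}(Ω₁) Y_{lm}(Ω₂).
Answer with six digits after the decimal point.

Addition theorem: P_2(cos γ) = (4π/5) Σ_m Y*_{lm}(Ω₁) Y_{lm}(Ω₂), m = −2…2:
  term(m=-2) = -0.027203-0.071446i   from Y*(Ω₁)=+0.326940+0.172542i, Y(Ω₂)=-0.155284-0.136577i
  term(m=-1) = -0.034258+0.049700i   from Y*(Ω₁)=-0.152068-0.037665i, Y(Ω₂)=+0.135985-0.360512i
  term(m=+0) = -0.034130-0.000000i   from Y*(Ω₁)=-0.274735-0.000000i, Y(Ω₂)=+0.124227+0.000000i
  term(m=+1) = -0.034258-0.049700i   from Y*(Ω₁)=+0.152068-0.037665i, Y(Ω₂)=-0.135985-0.360512i
  term(m=+2) = -0.027203+0.071446i   from Y*(Ω₁)=+0.326940-0.172542i, Y(Ω₂)=-0.155284+0.136577i
Accumulated sum -0.157051+0.000000i; after 4π/(2l+1) scaling, -0.394712+0.000000i ⇒ P_2 = -0.394712

-0.394712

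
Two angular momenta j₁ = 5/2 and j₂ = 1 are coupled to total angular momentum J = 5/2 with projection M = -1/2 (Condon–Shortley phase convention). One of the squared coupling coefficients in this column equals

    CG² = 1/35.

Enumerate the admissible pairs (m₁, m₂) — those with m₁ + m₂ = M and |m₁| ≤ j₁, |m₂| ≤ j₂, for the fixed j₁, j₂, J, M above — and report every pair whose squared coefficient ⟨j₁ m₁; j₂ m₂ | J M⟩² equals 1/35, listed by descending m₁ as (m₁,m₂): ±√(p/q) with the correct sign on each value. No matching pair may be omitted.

Admissible pairs with m₁+m₂ = M = -1/2: (-3/2,1), (-1/2,0), (1/2,-1)
  (m₁,m₂)=(1/2,-1): CG² = 18/35, CG = +√(18/35)
  (m₁,m₂)=(-1/2,0): CG² = 1/35, CG = −√(1/35)   ← matches the target
  (m₁,m₂)=(-3/2,1): CG² = 16/35, CG = −√(16/35)
Pairs with CG² = 1/35: (-1/2,0): −√(1/35)

(-1/2,0): −√(1/35)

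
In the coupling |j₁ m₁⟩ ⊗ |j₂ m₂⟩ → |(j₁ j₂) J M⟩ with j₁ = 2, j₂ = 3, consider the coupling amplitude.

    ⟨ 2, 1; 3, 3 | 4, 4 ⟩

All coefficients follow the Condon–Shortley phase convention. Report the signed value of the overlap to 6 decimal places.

−√(3/5) = -0.774597

√[9·1!3!5!/10! · 3!1!6!0!8!0!] = √(311040)
  +(−1)^1/∏(1,0,0,5,3,0)! = -1/720  (running -1/720)
⟨..|..⟩ = √(311040)·(-1/720) = -0.774597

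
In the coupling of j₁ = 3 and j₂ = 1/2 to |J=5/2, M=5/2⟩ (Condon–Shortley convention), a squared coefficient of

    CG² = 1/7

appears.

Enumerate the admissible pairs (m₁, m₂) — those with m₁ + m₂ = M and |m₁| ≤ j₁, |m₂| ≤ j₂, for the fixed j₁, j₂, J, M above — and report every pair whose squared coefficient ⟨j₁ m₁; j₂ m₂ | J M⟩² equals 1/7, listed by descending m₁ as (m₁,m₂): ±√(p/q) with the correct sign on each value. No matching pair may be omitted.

Admissible pairs with m₁+m₂ = M = 5/2: (2,1/2), (3,-1/2)
  (m₁,m₂)=(3,-1/2): CG² = 6/7, CG = +√(6/7)
  (m₁,m₂)=(2,1/2): CG² = 1/7, CG = −√(1/7)   ← matches the target
Pairs with CG² = 1/7: (2,1/2): −√(1/7)

(2,1/2): −√(1/7)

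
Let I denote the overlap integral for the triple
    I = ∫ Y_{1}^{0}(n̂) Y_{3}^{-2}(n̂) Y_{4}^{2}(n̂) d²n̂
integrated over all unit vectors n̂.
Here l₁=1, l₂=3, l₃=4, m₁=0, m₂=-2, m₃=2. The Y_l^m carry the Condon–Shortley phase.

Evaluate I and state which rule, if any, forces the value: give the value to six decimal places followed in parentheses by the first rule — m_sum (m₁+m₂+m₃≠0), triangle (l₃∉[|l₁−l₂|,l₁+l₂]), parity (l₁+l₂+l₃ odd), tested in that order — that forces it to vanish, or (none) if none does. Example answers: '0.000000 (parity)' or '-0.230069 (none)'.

m-sum 0 ✓  L=8 even ✓  2≤4≤4 ✓
Π(2lᵢ+1) = 3×7×9 = 189
triangle coeff Δ(1,3,4) = 1/252
Σ_t [0,0]: t=0:+1/36 = 1/36
(3j)²=4/63 [(1 3 4; 0 0 0)], sign=+1
Σ_t [0,0]: t=0:+1/120 = 1/120
(3j)²=1/21 [(1 3 4; 0 -2 2)], sign=+1
⇒ 4πI² = 4/7
I = (+1)√(4/7/(4π)) = 0.21324362
No selection rule forces the value: the integral is nonzero (none).

0.213244 (none)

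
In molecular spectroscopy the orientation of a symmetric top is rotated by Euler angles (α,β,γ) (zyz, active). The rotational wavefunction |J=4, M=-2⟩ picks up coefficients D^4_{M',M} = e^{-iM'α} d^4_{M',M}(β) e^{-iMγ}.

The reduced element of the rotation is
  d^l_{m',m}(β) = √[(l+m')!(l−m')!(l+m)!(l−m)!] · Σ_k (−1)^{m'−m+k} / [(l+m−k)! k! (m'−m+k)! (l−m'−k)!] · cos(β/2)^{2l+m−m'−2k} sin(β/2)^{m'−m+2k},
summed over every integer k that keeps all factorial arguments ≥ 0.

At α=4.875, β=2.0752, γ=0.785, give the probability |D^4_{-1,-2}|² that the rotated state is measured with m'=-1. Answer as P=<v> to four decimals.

Split into d^4_{-1,-2}(β=2.0752) × two z-phases.
With c≡cos(β/2)=0.508289 and s≡sin(β/2)=0.861187, N=[6·120·2·720]^{1/2}=1018.233765
Admissible k: 0..2 (factorial args all ≥0)
  k=0: (−1)^1·1018.2338/(240)·0.5083^7·0.8612^1 = -0.032026
  k=1: (−1)^2·1018.2338/(48)·0.5083^5·0.8612^3 = +0.459674
  k=2: (−1)^3·1018.2338/(72)·0.5083^3·0.8612^5 = -0.879697
d^4_{-1,-2}(2.0752) = -0.032026 +0.459674 -0.879697 = -0.452049
|D^4_{-1,-2}|² = |d^4_{-1,-2}(β)|² = (-0.452049)² = 0.204348 (the z-rotation phases have unit modulus)

P=0.2043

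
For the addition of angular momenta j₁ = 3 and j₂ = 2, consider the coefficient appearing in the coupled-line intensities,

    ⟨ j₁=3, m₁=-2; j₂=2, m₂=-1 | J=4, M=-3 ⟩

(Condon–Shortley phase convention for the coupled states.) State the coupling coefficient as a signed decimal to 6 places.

-0.223607

√[9·1!5!3!/10! · 1!5!1!3!1!7!] = √(6480)
  +(−1)^0/∏(0,1,5,1,0,2)! = 1/240  (running 1/240)
  +(−1)^1/∏(1,0,4,0,1,3)! = -1/144  (running -1/360)
⟨..|..⟩ = √(6480)·(-1/360) = -0.223607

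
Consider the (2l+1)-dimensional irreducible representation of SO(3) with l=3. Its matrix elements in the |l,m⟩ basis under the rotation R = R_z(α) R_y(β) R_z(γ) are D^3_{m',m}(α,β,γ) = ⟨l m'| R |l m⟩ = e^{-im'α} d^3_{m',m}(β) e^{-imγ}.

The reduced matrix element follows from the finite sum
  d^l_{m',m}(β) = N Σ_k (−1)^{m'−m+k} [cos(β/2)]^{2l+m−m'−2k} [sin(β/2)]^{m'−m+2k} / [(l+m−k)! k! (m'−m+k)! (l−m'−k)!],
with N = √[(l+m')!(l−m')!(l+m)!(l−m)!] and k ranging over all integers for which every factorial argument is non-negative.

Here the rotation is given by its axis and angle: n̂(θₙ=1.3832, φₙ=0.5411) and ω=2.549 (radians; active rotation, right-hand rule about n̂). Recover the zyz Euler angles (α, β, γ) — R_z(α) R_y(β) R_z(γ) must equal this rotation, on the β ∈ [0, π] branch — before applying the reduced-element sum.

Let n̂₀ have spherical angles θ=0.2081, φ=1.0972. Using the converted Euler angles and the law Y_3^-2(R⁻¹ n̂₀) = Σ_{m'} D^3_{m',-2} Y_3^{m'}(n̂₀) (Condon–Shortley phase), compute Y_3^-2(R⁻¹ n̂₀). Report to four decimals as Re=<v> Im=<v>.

Re=0.2667 Im=0.2029

Axis–angle → zyz. n̂ = (sinθₙcosφₙ, sinθₙsinφₙ, cosθₙ) = (+0.842104, +0.506042, +0.186498), ω = 2.5490.
R = I cosω + sinω [n̂]ₓ + (1−cosω) n̂n̂ᵀ gives
  R = [+0.467872, +0.675460, +0.569955; +0.883784, -0.361000, -0.297666; +0.004692, +0.642987, -0.765863]
β = atan2(√(R₁₃²+R₂₃²), R₃₃) = 2.443179; α = atan2(R₂₃, R₁₃) mod 2π = 5.801886; γ = atan2(R₃₂, −R₃₁) mod 2π = 1.578094
Need the full column D^3_{m',-2} for m'=−3..3 at α=5.8019, β=2.4432, γ=1.5781.
cos(β/2)=0.342153, sin(β/2)=0.939644
d^3_{-3,-2}: single k=1 term ⇒ +0.010793;  D = -0.001522+0.010685i
d^3_{-2,-2}: k∈[0..1] ⇒ +0.001604 -0.060503 = -0.058899;  D = +0.034356-0.047841i
d^3_{-1,-2}: k∈[0..1] ⇒ -0.013934 +0.210175 = +0.196241;  D = -0.175254+0.088298i
d^3_{0,-2}: k∈[0..1] ⇒ +0.066278 -0.499867 = -0.433590;  D = +0.433543+0.006328i
d^3_{1,-2}: k∈[0..1] ⇒ -0.210175 +0.792570 = +0.582395;  D = -0.512242-0.277114i
d^3_{2,-2}: k∈[0..1] ⇒ +0.456314 -0.688305 = -0.231991;  D = +0.129764+0.192304i
d^3_{3,-2}: single k=0 term ⇒ -0.613922;  D = +0.068801+0.610055i
Y_3^{m'}(θ=0.2081,φ=1.0972) and Σ D·Y over m':
  (-0.0015+0.0107i)·(-0.0036+0.0005i)  (+0.0344-0.0478i)·(-0.0249-0.0346i)  (-0.1753+0.0883i)·(+0.1153-0.2250i)  (+0.4335+0.0063i)·(+0.6523+0.0000i)  (-0.5122-0.2771i)·(-0.1153-0.2250i)  (+0.1298+0.1923i)·(-0.0249+0.0346i)  (+0.0688+0.6101i)·(+0.0036+0.0005i)
Y_3^-2(R⁻¹ n̂) = +0.266690+0.202873i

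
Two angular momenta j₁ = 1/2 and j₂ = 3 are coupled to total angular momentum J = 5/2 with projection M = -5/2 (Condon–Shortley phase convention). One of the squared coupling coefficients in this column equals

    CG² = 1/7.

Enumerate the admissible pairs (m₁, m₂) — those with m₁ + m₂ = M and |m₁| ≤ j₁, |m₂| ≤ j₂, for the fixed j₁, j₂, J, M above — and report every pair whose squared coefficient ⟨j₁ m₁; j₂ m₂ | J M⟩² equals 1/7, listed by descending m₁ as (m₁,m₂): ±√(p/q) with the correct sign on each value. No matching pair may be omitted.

Admissible pairs with m₁+m₂ = M = -5/2: (-1/2,-2), (1/2,-3)
  (m₁,m₂)=(1/2,-3): CG² = 6/7, CG = +√(6/7)
  (m₁,m₂)=(-1/2,-2): CG² = 1/7, CG = −√(1/7)   ← matches the target
Pairs with CG² = 1/7: (-1/2,-2): −√(1/7)

(-1/2,-2): −√(1/7)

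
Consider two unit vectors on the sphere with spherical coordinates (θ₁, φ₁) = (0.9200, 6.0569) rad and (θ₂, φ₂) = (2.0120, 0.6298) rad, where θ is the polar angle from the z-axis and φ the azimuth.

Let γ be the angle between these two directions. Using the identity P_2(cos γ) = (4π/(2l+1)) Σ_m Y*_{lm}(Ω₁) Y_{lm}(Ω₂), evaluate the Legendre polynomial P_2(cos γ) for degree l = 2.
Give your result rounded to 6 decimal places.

-0.432074

Summing Y*_{l m}(θ₁,φ₁)·Y_{l m}(θ₂,φ₂) over m ∈ [−2, 2]; prefactor 4π/(2·2+1) = 2.513274:
  m=-2: (+0.219889-0.106917i) × (+0.096708-0.300666i) = -0.010881-0.076453i  (running Σ = -0.010881-0.076453i)
  m=-1: (+0.362869-0.083543i) × (-0.241076+0.175698i) = -0.072801+0.083896i  (running Σ = -0.083682+0.007443i)
  m=0: (+0.031872-0.000000i) × (-0.142854+0.000000i) = -0.004553+0.000000i  (running Σ = -0.088235+0.007443i)
  m=1: (-0.362869-0.083543i) × (+0.241076+0.175698i) = -0.072801-0.083896i  (running Σ = -0.161036-0.076453i)
  m=2: (+0.219889+0.106917i) × (+0.096708+0.300666i) = -0.010881+0.076453i  (running Σ = -0.171917+0.000000i)
Accumulated sum -0.171917+0.000000i; after 4π/(2l+1) scaling, -0.432074+0.000000i ⇒ P_2 = -0.432074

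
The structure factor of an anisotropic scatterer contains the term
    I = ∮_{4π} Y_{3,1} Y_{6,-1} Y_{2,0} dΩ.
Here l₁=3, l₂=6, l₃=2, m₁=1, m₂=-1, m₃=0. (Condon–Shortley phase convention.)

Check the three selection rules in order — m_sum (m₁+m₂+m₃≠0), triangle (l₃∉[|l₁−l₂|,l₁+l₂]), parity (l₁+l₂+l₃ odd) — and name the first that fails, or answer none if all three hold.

triangle

Σmᵢ = 0  ✓
l₃∈[|l₁−l₂|,l₁+l₂]=[3,9] required, l₃=2 fails  ✗
Σlᵢ = 11 ⇒ odd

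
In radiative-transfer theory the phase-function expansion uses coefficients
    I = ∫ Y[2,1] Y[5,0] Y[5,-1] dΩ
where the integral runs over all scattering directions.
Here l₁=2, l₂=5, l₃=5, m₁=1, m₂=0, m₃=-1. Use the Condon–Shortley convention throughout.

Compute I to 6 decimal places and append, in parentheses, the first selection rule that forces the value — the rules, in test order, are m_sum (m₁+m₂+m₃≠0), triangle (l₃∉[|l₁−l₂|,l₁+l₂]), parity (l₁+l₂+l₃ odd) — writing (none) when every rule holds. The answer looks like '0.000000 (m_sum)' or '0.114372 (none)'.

-0.036166 (none)

m-sum 0 ✓  L=12 even ✓  3≤5≤7 ✓
Π(2lᵢ+1) = 5×11×11 = 605
triangle coeff Δ(2,5,5) = 1/38610
Σ_t [0,2]: t=0:+1/2880 t=1:−1/576 t=2:+1/2880 = -1/960
(3j)²=10/429 [(2 5 5; 0 0 0)], sign=+1
Σ_t [0,1]: t=0:+1/1440 t=1:−1/1152 = -1/5760
(3j)²=1/858 [(2 5 5; 1 0 -1)], sign=-1
⇒ 4πI² = 25/1521
I = (-1)√(25/1521/(4π)) = -0.03616600
No selection rule forces the value: the integral is nonzero (none).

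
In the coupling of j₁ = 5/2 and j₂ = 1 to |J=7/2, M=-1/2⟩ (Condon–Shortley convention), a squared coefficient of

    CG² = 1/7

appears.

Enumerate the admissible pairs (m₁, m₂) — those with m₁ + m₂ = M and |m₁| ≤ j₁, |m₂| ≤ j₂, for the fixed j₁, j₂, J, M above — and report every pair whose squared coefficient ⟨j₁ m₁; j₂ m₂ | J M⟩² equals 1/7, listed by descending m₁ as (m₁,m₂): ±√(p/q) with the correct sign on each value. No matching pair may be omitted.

(-3/2,1): +√(1/7)

Admissible pairs with m₁+m₂ = M = -1/2: (-3/2,1), (-1/2,0), (1/2,-1)
  (m₁,m₂)=(1/2,-1): CG² = 2/7, CG = +√(2/7)
  (m₁,m₂)=(-1/2,0): CG² = 4/7, CG = +√(4/7)
  (m₁,m₂)=(-3/2,1): CG² = 1/7, CG = +√(1/7)   ← matches the target
Pairs with CG² = 1/7: (-3/2,1): +√(1/7)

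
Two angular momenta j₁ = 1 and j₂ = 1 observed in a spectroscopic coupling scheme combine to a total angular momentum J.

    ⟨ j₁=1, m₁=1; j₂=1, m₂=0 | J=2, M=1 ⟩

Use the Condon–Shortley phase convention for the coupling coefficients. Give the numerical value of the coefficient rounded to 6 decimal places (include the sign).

j₁+j₂−J=0  J+j₁−j₂=2  J−j₁+j₂=2  j₁+j₂+J+1=5
(j₁±m₁, j₂±m₂, J±M) = (2,0,1,1,3,1)
P² = 2
sum k=0..0:
  [0] +1/2 = 1/2
S = 1/2
C² = P²·S² = 1/2 ; C = +0.707107

+0.707107  (= +√(1/2))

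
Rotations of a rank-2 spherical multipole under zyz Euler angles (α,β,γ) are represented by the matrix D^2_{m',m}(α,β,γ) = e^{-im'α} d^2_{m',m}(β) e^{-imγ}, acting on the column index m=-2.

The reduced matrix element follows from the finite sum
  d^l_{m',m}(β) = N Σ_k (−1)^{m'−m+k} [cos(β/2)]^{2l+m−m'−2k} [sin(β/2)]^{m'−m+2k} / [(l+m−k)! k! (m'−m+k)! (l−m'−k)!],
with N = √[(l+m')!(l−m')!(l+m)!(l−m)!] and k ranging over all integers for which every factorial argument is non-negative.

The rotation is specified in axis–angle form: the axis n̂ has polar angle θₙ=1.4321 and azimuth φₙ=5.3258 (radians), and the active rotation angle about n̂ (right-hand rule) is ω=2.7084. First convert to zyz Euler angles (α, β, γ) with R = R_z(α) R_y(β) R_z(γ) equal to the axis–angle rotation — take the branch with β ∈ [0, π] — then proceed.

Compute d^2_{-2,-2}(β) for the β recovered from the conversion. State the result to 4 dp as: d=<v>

d=0.0041

Axis–angle → zyz. n̂ = (sinθₙcosφₙ, sinθₙsinφₙ, cosθₙ) = (+0.570132, -0.809837, +0.138252), ω = 2.7084.
R = I cosω + sinω [n̂]ₓ + (1−cosω) n̂n̂ᵀ gives
  R = [-0.287554, -0.938814, -0.189583; -0.822745, +0.343462, -0.452906; +0.490309, +0.025743, -0.871168]
β = atan2(√(R₁₃²+R₂₃²), R₃₃) = 2.628373; α = atan2(R₂₃, R₁₃) mod 2π = 4.315959; γ = atan2(R₃₂, −R₃₁) mod 2π = 3.089137
d^2_{-2,-2}(β=2.6284) via the finite sum:
With c≡cos(β/2)=0.253803 and s≡sin(β/2)=0.967256, N=[1·24·1·24]^{1/2}=24.000000
The bounds max(0,m−m')=0 and min(l+m,l−m')=0 give 1 term
  k=0: (−1)^0·24.0000/(24)·0.2538^4·0.9673^0 = +0.004149
d^2_{-2,-2}(2.6284) = +0.004149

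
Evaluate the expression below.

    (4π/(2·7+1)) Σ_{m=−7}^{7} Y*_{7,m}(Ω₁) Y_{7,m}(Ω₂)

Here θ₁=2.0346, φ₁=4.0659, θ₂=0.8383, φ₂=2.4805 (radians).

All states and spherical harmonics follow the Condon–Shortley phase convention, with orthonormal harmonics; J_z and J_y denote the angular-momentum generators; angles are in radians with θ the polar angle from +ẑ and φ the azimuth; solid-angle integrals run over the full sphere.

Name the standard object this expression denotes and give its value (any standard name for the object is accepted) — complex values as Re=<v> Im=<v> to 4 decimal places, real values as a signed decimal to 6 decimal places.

This sum is the spherical-harmonic addition theorem: it equals the Legendre polynomial P_l(cos γ) of the angle γ between the two directions.
Addition theorem: P_7(cos γ) = (4π/15) Σ_m Y*_{lm}(Ω₁) Y_{lm}(Ω₂), m = −7…7:
  term(m=-7) = (0.001467, -0.014299)   from Y*(Ω₁)=(-0.224878, -0.042541), Y(Ω₂)=(0.005316, 0.062581)
  term(m=-6) = (0.090187, 0.007923)   from Y*(Ω₁)=(-0.317080, 0.287980), Y(Ω₂)=(-0.143428, -0.155251)
  term(m=-5) = (-0.009845, 0.134590)   from Y*(Ω₁)=(0.030510, 0.334890), Y(Ω₂)=(0.395929, 0.065468)
  term(m=-4) = (0.035247, 0.002061)   from Y*(Ω₁)=(-0.071088, -0.044138), Y(Ω₂)=(-0.370854, 0.201263)
  term(m=-3) = (-0.001471, 0.033557)   from Y*(Ω₁)=(-0.330822, 0.127808), Y(Ω₂)=(0.037968, -0.086768)
  term(m=-2) = (0.023295, 0.000681)   from Y*(Ω₁)=(-0.019755, 0.069268), Y(Ω₂)=(-0.079609, -0.313592)
  term(m=-1) = (0.001172, -0.080255)   from Y*(Ω₁)=(-0.193760, -0.256744), Y(Ω₂)=(0.196964, 0.153210)
  term(m=+0) = (-0.029312, -0.000000)   from Y*(Ω₁)=(-0.113731, -0.000000), Y(Ω₂)=(0.257726, 0.000000)
  term(m=+1) = (0.001172, 0.080255)   from Y*(Ω₁)=(0.193760, -0.256744), Y(Ω₂)=(-0.196964, 0.153210)
  term(m=+2) = (0.023295, -0.000681)   from Y*(Ω₁)=(-0.019755, -0.069268), Y(Ω₂)=(-0.079609, 0.313592)
  term(m=+3) = (-0.001471, -0.033557)   from Y*(Ω₁)=(0.330822, 0.127808), Y(Ω₂)=(-0.037968, -0.086768)
  term(m=+4) = (0.035247, -0.002061)   from Y*(Ω₁)=(-0.071088, 0.044138), Y(Ω₂)=(-0.370854, -0.201263)
  term(m=+5) = (-0.009845, -0.134590)   from Y*(Ω₁)=(-0.030510, 0.334890), Y(Ω₂)=(-0.395929, 0.065468)
  term(m=+6) = (0.090187, -0.007923)   from Y*(Ω₁)=(-0.317080, -0.287980), Y(Ω₂)=(-0.143428, 0.155251)
  term(m=+7) = (0.001467, 0.014299)   from Y*(Ω₁)=(0.224878, -0.042541), Y(Ω₂)=(-0.005316, 0.062581)
Σ over m = (0.250791, 0.000000); ×(4π/15) → (0.210102, 0.000000). Real part: 0.210102

Legendre polynomial (addition theorem), +0.210102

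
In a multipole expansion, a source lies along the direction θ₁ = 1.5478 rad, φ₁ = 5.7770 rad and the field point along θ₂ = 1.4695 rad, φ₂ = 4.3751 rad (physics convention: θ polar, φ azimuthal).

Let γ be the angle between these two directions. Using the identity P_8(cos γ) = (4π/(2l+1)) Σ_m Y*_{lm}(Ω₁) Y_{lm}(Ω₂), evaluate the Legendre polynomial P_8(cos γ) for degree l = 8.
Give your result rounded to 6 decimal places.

0.033089

Summing Y*_{l m}(θ₁,φ₁)·Y_{l m}(θ₂,φ₂) over m ∈ [−8, 8]; prefactor 4π/(2·8+1) = 0.739198:
  m=-8: Y*=-0.316530+0.405406i  Y=-0.446857+0.212166i  product +0.055431-0.248315i
  m=-7: Y*=-0.043553+0.018502i  Y=+0.141525+0.142899i  product -0.008808-0.003605i
  m=-6: Y*=+0.370806+0.038884i  Y=-0.135222+0.277844i  product -0.060945+0.097768i
  m=-5: Y*=+0.045774+0.032037i  Y=+0.226610+0.026325i  product +0.009529+0.008465i
  m=-4: Y*=-0.146154-0.299540i  Y=+0.053979+0.239542i  product +0.063863-0.051179i
  m=-3: Y*=+0.003129-0.059849i  Y=+0.201916-0.126290i  product -0.006926-0.012480i
  m=-2: Y*=-0.167839+0.268646i  Y=+0.168879+0.135058i  product -0.064627+0.022701i
  m=-1: Y*=-0.053942+0.029903i  Y=+0.080006-0.228140i  product +0.002506+0.014699i
  m=+0: Y*=+0.312001-0.000000i  Y=+0.207426+0.000000i  product +0.064717+0.000000i
  m=+1: Y*=+0.053942+0.029903i  Y=-0.080006-0.228140i  product +0.002506-0.014699i
  m=+2: Y*=-0.167839-0.268646i  Y=+0.168879-0.135058i  product -0.064627-0.022701i
  m=+3: Y*=-0.003129-0.059849i  Y=-0.201916-0.126290i  product -0.006926+0.012480i
  m=+4: Y*=-0.146154+0.299540i  Y=+0.053979-0.239542i  product +0.063863+0.051179i
  m=+5: Y*=-0.045774+0.032037i  Y=-0.226610+0.026325i  product +0.009529-0.008465i
  m=+6: Y*=+0.370806-0.038884i  Y=-0.135222-0.277844i  product -0.060945-0.097768i
  m=+7: Y*=+0.043553+0.018502i  Y=-0.141525+0.142899i  product -0.008808+0.003605i
  m=+8: Y*=-0.316530-0.405406i  Y=-0.446857-0.212166i  product +0.055431+0.248315i
Total Σ_m = +0.044764-0.000000i. Multiply by 0.739198: +0.033089-0.000000i. P_8(cos γ) = 0.033089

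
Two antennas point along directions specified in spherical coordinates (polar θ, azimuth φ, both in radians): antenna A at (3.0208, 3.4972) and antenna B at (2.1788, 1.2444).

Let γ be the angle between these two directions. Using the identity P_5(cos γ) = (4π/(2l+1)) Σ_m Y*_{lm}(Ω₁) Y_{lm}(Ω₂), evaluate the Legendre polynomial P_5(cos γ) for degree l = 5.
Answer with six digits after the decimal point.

Term-by-term m-sum for l=5 (normalisation 4π/11 = 1.142397):
  m=-5: Y*=(0.000002, -0.000012)  Y=(0.172579, 0.010573)  product (0.000001, -0.000002)
  m=-4: Y*=(-0.000045, -0.000304)  Y=(-0.099740, -0.367219)  product (-0.000107, 0.000047)
  m=-3: Y*=(-0.002300, -0.004171)  Y=(-0.307520, 0.206618)  product (0.001569, 0.000807)
  m=-2: Y*=(-0.036207, -0.031197)  Y=(-0.010926, -0.008354)  product (0.000135, 0.000643)
  m=-1: Y*=(-0.274884, -0.102091)  Y=(-0.112298, 0.331748)  product (0.064737, -0.079728)
  m=+0: Y*=(-0.835925, -0.000000)  Y=(0.075717, 0.000000)  product (-0.063294, -0.000000)
  m=+1: Y*=(0.274884, -0.102091)  Y=(0.112298, 0.331748)  product (0.064737, 0.079728)
  m=+2: Y*=(-0.036207, 0.031197)  Y=(-0.010926, 0.008354)  product (0.000135, -0.000643)
  m=+3: Y*=(0.002300, -0.004171)  Y=(0.307520, 0.206618)  product (0.001569, -0.000807)
  m=+4: Y*=(-0.000045, 0.000304)  Y=(-0.099740, 0.367219)  product (-0.000107, -0.000047)
  m=+5: Y*=(-0.000002, -0.000012)  Y=(-0.172579, 0.010573)  product (0.000001, 0.000002)
Accumulated sum (0.069376, 0.000000); after 4π/(2l+1) scaling, (0.079255, 0.000000) ⇒ P_5 = 0.079255

0.079255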